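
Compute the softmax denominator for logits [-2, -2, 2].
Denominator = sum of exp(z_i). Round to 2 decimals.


Denom = e^-2=0.1353 + e^-2=0.1353 + e^2=7.3891. Sum = 7.6597, which rounds to 7.66.

7.66


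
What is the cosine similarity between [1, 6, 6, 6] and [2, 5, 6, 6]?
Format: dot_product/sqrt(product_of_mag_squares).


dot = 104. |a|^2 = 109, |b|^2 = 101. cos = 104/sqrt(11009).

104/sqrt(11009)


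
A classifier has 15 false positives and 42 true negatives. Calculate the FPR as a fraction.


FPR = FP / (FP + TN) = 15 / 57 = 5/19.

5/19


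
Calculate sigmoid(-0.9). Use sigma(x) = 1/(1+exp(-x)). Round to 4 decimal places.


sigma(-0.9) = 1/(1+e^(0.9)) = 1/(1+2.459603) = 1/3.459603 = 0.2891.

0.2891


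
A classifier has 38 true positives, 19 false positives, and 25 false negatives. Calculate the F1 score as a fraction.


Precision = 38/57 = 2/3. Recall = 38/63 = 38/63. F1 = 2*P*R/(P+R) = 19/30.

19/30


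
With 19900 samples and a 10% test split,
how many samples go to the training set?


Test set = 19900 * 10% = 1990. Training set = 19900 - 1990 = 17910.

17910


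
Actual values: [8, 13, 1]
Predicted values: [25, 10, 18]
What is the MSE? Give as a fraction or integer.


MSE = (1/3) * ((8-25)^2=289 + (13-10)^2=9 + (1-18)^2=289). Sum = 587. MSE = 587/3.

587/3


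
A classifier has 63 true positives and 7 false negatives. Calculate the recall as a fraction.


Recall = TP / (TP + FN) = 63 / 70 = 9/10.

9/10


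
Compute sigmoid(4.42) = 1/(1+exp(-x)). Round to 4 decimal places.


sigma(4.42) = 1/(1+e^(-4.42)) = 1/(1+0.012034) = 1/1.012034 = 0.9881.

0.9881


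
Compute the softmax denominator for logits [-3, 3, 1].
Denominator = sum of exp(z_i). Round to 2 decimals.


Denom = e^-3=0.0498 + e^3=20.0855 + e^1=2.7183. Sum = 22.8536, which rounds to 22.85.

22.85


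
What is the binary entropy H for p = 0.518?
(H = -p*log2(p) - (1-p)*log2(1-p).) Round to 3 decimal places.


H = -0.518*log2(0.518) - 0.482*log2(0.482) = 0.999.

0.999


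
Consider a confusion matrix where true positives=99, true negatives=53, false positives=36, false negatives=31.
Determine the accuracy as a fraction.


Accuracy = (TP + TN) / (TP + TN + FP + FN) = (99 + 53) / 219 = 152/219.

152/219


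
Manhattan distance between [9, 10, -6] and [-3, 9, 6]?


d = sum of absolute differences: |9--3|=12 + |10-9|=1 + |-6-6|=12 = 25.

25


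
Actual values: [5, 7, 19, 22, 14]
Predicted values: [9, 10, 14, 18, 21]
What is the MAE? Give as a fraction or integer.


MAE = (1/5) * (|5-9|=4 + |7-10|=3 + |19-14|=5 + |22-18|=4 + |14-21|=7). Sum = 23. MAE = 23/5.

23/5


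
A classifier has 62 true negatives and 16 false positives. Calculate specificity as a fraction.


Specificity = TN / (TN + FP) = 62 / 78 = 31/39.

31/39


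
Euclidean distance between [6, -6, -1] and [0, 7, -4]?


d = sqrt(sum of squared differences). (6-0)^2=36, (-6-7)^2=169, (-1--4)^2=9. Sum = 214.

sqrt(214)


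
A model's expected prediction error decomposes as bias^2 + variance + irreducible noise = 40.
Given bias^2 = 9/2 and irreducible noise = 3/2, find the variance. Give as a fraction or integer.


Total error = bias^2 + variance + irreducible noise. So variance = 40 - 9/2 - 3/2 = 34.

34


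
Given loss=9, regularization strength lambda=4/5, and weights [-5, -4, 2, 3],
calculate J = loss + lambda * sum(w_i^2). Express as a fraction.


L2 sq norm = sum(w^2) = 54. J = 9 + 4/5 * 54 = 261/5.

261/5


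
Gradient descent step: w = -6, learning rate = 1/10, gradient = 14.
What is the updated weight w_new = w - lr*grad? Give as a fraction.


w_new = -6 - 1/10 * 14 = -6 - 7/5 = -37/5.

-37/5


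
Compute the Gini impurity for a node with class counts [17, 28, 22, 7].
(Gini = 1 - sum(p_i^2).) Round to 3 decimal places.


Total = 74. Proportions: 17/74, 28/74, 22/74, 7/74. sum(p_i^2) = 0.2933. Gini = 1 - 0.2933 = 0.7067, which rounds to 0.707.

0.707


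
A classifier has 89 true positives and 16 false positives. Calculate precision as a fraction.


Precision = TP / (TP + FP) = 89 / 105 = 89/105.

89/105


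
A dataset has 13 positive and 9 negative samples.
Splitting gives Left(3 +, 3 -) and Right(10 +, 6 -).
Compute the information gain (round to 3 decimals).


H(parent) = 0.9760. H(left) = 1.0000, H(right) = 0.9544. Weighted = (6/22)*1.0000 + (16/22)*0.9544 = 0.9668. IG = 0.9760 - 0.9668 = 0.0092, which rounds to 0.009.

0.009


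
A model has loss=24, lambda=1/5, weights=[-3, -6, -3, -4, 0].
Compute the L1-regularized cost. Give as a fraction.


L1 norm = sum(|w|) = 16. J = 24 + 1/5 * 16 = 136/5.

136/5


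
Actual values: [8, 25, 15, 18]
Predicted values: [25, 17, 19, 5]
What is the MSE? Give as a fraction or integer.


MSE = (1/4) * ((8-25)^2=289 + (25-17)^2=64 + (15-19)^2=16 + (18-5)^2=169). Sum = 538. MSE = 269/2.

269/2


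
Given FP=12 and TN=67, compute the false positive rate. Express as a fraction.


FPR = FP / (FP + TN) = 12 / 79 = 12/79.

12/79


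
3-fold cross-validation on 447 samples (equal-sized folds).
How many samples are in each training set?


Each validation fold has 447/3 = 149 samples. Training set = 447 - 149 = 298.

298


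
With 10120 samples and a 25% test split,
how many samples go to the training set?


Test set = 10120 * 25% = 2530. Training set = 10120 - 2530 = 7590.

7590


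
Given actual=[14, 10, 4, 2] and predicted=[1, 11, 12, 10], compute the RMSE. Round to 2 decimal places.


MSE = 74.5000. RMSE = sqrt(74.5000) = 8.63.

8.63


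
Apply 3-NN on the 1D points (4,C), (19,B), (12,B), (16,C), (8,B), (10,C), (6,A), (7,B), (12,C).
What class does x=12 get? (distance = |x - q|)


Distances: |4-12|=8, |19-12|=7, |12-12|=0, |16-12|=4, |8-12|=4, |10-12|=2, |6-12|=6, |7-12|=5, |12-12|=0. 3 nearest: (12,B), (12,C), (10,C). Counts: {'B': 1, 'C': 2}. Majority class: C.

C


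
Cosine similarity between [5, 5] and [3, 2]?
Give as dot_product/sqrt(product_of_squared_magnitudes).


dot = 25. |a|^2 = 50, |b|^2 = 13. cos = 25/sqrt(650).

25/sqrt(650)


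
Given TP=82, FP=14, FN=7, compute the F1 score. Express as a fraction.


Precision = 82/96 = 41/48. Recall = 82/89 = 82/89. F1 = 2*P*R/(P+R) = 164/185.

164/185


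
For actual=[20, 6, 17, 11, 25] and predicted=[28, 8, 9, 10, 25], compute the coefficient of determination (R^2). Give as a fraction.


Mean(y) = 79/5. SS_res = 133. SS_tot = 1114/5. R^2 = 1 - 133/(1114/5) = 449/1114.

449/1114


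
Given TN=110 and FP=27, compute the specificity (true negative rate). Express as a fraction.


Specificity = TN / (TN + FP) = 110 / 137 = 110/137.

110/137


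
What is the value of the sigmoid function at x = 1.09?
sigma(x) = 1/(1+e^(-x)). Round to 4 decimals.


sigma(1.09) = 1/(1+e^(-1.09)) = 1/(1+0.336216) = 1/1.336216 = 0.7484.

0.7484


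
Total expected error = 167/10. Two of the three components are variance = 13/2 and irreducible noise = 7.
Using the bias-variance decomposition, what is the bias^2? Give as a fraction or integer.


Total error = bias^2 + variance + irreducible noise. So bias^2 = 167/10 - 13/2 - 7 = 16/5.

16/5


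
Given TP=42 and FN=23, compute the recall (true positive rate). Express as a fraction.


Recall = TP / (TP + FN) = 42 / 65 = 42/65.

42/65


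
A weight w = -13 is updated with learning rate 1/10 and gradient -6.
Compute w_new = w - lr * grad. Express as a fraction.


w_new = -13 - 1/10 * -6 = -13 - -3/5 = -62/5.

-62/5


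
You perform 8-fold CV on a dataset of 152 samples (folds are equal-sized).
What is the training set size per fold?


Each validation fold has 152/8 = 19 samples. Training set = 152 - 19 = 133.

133


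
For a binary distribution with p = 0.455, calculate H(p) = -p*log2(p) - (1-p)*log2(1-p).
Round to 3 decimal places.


H = -0.455*log2(0.455) - 0.545*log2(0.545) = 0.994.

0.994


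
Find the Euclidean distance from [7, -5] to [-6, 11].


d = sqrt(sum of squared differences). (7--6)^2=169, (-5-11)^2=256. Sum = 425.

sqrt(425)


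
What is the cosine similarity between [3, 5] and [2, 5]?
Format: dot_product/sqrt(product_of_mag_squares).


dot = 31. |a|^2 = 34, |b|^2 = 29. cos = 31/sqrt(986).

31/sqrt(986)


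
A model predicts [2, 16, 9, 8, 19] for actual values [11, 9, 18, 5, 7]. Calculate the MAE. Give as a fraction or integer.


MAE = (1/5) * (|11-2|=9 + |9-16|=7 + |18-9|=9 + |5-8|=3 + |7-19|=12). Sum = 40. MAE = 8.

8


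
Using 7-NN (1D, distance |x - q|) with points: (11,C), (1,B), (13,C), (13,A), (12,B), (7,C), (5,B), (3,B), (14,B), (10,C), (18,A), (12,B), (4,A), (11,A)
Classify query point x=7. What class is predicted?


Distances: |11-7|=4, |1-7|=6, |13-7|=6, |13-7|=6, |12-7|=5, |7-7|=0, |5-7|=2, |3-7|=4, |14-7|=7, |10-7|=3, |18-7|=11, |12-7|=5, |4-7|=3, |11-7|=4. 7 nearest: (7,C), (5,B), (4,A), (10,C), (11,A), (3,B), (11,C). Counts: {'C': 3, 'B': 2, 'A': 2}. Majority class: C.

C


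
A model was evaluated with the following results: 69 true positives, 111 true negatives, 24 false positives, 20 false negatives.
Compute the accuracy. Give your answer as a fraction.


Accuracy = (TP + TN) / (TP + TN + FP + FN) = (69 + 111) / 224 = 45/56.

45/56


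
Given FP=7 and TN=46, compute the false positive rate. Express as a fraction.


FPR = FP / (FP + TN) = 7 / 53 = 7/53.

7/53


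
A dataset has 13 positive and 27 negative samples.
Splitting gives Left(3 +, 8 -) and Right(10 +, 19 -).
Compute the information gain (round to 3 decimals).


H(parent) = 0.9097. H(left) = 0.8454, H(right) = 0.9294. Weighted = (11/40)*0.8454 + (29/40)*0.9294 = 0.9063. IG = 0.9097 - 0.9063 = 0.0034, which rounds to 0.003.

0.003


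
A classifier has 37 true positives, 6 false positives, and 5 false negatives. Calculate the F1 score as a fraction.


Precision = 37/43 = 37/43. Recall = 37/42 = 37/42. F1 = 2*P*R/(P+R) = 74/85.

74/85


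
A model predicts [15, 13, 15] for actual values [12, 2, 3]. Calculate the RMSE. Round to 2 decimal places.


MSE = 91.3333. RMSE = sqrt(91.3333) = 9.56.

9.56


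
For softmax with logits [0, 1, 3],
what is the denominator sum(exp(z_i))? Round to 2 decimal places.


Denom = e^0=1.0000 + e^1=2.7183 + e^3=20.0855. Sum = 23.8038, which rounds to 23.80.

23.80


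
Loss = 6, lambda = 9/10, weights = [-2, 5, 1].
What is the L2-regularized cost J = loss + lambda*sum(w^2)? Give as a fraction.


L2 sq norm = sum(w^2) = 30. J = 6 + 9/10 * 30 = 33.

33


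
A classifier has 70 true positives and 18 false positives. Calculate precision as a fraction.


Precision = TP / (TP + FP) = 70 / 88 = 35/44.

35/44


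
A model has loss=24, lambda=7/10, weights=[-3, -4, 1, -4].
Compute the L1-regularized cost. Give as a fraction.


L1 norm = sum(|w|) = 12. J = 24 + 7/10 * 12 = 162/5.

162/5


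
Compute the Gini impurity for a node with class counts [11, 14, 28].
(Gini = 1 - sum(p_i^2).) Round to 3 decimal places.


Total = 53. Proportions: 11/53, 14/53, 28/53. sum(p_i^2) = 0.3920. Gini = 1 - 0.3920 = 0.6080, which rounds to 0.608.

0.608


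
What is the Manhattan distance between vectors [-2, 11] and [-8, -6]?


d = sum of absolute differences: |-2--8|=6 + |11--6|=17 = 23.

23


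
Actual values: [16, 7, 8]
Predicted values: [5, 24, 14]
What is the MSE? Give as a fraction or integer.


MSE = (1/3) * ((16-5)^2=121 + (7-24)^2=289 + (8-14)^2=36). Sum = 446. MSE = 446/3.

446/3


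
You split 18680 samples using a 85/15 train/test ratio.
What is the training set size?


Test set = 18680 * 15% = 2802. Training set = 18680 - 2802 = 15878.

15878


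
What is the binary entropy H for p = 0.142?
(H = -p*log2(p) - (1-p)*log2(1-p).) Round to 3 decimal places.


H = -0.142*log2(0.142) - 0.858*log2(0.858) = 0.589.

0.589


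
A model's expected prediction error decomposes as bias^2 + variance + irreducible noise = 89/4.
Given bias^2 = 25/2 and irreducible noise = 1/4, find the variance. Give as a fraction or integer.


Total error = bias^2 + variance + irreducible noise. So variance = 89/4 - 25/2 - 1/4 = 19/2.

19/2


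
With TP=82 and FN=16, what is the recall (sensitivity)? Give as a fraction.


Recall = TP / (TP + FN) = 82 / 98 = 41/49.

41/49


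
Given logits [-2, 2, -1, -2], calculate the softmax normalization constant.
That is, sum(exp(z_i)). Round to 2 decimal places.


Denom = e^-2=0.1353 + e^2=7.3891 + e^-1=0.3679 + e^-2=0.1353. Sum = 8.0276, which rounds to 8.03.

8.03


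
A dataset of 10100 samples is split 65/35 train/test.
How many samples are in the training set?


Test set = 10100 * 35% = 3535. Training set = 10100 - 3535 = 6565.

6565


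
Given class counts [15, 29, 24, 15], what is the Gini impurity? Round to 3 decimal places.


Total = 83. Proportions: 15/83, 29/83, 24/83, 15/83. sum(p_i^2) = 0.2710. Gini = 1 - 0.2710 = 0.7290, which rounds to 0.729.

0.729


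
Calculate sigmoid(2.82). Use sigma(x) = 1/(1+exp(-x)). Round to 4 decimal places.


sigma(2.82) = 1/(1+e^(-2.82)) = 1/(1+0.059606) = 1/1.059606 = 0.9437.

0.9437


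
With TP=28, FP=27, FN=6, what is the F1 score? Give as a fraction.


Precision = 28/55 = 28/55. Recall = 28/34 = 14/17. F1 = 2*P*R/(P+R) = 56/89.

56/89


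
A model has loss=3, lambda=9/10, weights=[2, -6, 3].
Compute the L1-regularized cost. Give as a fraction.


L1 norm = sum(|w|) = 11. J = 3 + 9/10 * 11 = 129/10.

129/10


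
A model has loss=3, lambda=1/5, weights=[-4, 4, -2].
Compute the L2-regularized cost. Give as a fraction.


L2 sq norm = sum(w^2) = 36. J = 3 + 1/5 * 36 = 51/5.

51/5


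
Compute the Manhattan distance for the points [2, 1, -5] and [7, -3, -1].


d = sum of absolute differences: |2-7|=5 + |1--3|=4 + |-5--1|=4 = 13.

13


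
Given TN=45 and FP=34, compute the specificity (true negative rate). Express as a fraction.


Specificity = TN / (TN + FP) = 45 / 79 = 45/79.

45/79


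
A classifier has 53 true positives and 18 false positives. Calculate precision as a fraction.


Precision = TP / (TP + FP) = 53 / 71 = 53/71.

53/71


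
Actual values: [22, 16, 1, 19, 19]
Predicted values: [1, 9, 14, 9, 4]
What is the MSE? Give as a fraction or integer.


MSE = (1/5) * ((22-1)^2=441 + (16-9)^2=49 + (1-14)^2=169 + (19-9)^2=100 + (19-4)^2=225). Sum = 984. MSE = 984/5.

984/5


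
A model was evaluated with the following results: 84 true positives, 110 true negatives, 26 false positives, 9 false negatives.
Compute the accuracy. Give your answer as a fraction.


Accuracy = (TP + TN) / (TP + TN + FP + FN) = (84 + 110) / 229 = 194/229.

194/229


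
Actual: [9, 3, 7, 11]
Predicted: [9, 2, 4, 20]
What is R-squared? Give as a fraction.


Mean(y) = 15/2. SS_res = 91. SS_tot = 35. R^2 = 1 - 91/(35) = -8/5.

-8/5


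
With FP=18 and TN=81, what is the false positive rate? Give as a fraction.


FPR = FP / (FP + TN) = 18 / 99 = 2/11.

2/11


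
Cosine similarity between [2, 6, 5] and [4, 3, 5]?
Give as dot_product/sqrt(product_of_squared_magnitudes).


dot = 51. |a|^2 = 65, |b|^2 = 50. cos = 51/sqrt(3250).

51/sqrt(3250)


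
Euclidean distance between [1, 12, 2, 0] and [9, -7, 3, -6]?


d = sqrt(sum of squared differences). (1-9)^2=64, (12--7)^2=361, (2-3)^2=1, (0--6)^2=36. Sum = 462.

sqrt(462)


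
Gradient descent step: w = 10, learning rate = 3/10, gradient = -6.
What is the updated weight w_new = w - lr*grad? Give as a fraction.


w_new = 10 - 3/10 * -6 = 10 - -9/5 = 59/5.

59/5


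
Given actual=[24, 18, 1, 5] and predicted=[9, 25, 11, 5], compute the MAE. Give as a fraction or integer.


MAE = (1/4) * (|24-9|=15 + |18-25|=7 + |1-11|=10 + |5-5|=0). Sum = 32. MAE = 8.

8


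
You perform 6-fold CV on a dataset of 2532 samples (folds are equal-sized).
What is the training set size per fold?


Each validation fold has 2532/6 = 422 samples. Training set = 2532 - 422 = 2110.

2110


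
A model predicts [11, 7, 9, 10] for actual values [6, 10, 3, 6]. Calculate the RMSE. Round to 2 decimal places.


MSE = 21.5000. RMSE = sqrt(21.5000) = 4.64.

4.64


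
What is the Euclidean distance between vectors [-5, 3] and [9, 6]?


d = sqrt(sum of squared differences). (-5-9)^2=196, (3-6)^2=9. Sum = 205.

sqrt(205)


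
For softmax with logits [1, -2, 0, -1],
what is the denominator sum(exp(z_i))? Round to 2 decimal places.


Denom = e^1=2.7183 + e^-2=0.1353 + e^0=1.0000 + e^-1=0.3679. Sum = 4.2215, which rounds to 4.22.

4.22


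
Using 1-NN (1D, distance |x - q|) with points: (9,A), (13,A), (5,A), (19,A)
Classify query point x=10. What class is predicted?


Distances: |9-10|=1, |13-10|=3, |5-10|=5, |19-10|=9. 1 nearest: (9,A). Counts: {'A': 1}. Majority class: A.

A


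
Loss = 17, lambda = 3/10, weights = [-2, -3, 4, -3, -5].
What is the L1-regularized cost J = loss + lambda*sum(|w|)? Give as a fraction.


L1 norm = sum(|w|) = 17. J = 17 + 3/10 * 17 = 221/10.

221/10


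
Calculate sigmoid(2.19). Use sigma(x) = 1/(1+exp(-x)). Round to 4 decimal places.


sigma(2.19) = 1/(1+e^(-2.19)) = 1/(1+0.111917) = 1/1.111917 = 0.8993.

0.8993


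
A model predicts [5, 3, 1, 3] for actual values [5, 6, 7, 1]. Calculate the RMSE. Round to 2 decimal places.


MSE = 12.2500. RMSE = sqrt(12.2500) = 3.50.

3.50


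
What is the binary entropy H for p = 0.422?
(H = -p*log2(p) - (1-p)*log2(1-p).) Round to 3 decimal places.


H = -0.422*log2(0.422) - 0.578*log2(0.578) = 0.982.

0.982


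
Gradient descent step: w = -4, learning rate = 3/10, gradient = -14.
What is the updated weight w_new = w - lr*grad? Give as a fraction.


w_new = -4 - 3/10 * -14 = -4 - -21/5 = 1/5.

1/5


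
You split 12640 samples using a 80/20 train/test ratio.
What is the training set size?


Test set = 12640 * 20% = 2528. Training set = 12640 - 2528 = 10112.

10112


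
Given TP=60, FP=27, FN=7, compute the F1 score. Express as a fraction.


Precision = 60/87 = 20/29. Recall = 60/67 = 60/67. F1 = 2*P*R/(P+R) = 60/77.

60/77


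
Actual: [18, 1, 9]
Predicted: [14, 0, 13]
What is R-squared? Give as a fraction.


Mean(y) = 28/3. SS_res = 33. SS_tot = 434/3. R^2 = 1 - 33/(434/3) = 335/434.

335/434


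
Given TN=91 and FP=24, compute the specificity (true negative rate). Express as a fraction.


Specificity = TN / (TN + FP) = 91 / 115 = 91/115.

91/115


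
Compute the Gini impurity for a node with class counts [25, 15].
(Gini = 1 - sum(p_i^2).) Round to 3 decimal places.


Total = 40. Proportions: 25/40, 15/40. sum(p_i^2) = 0.5312. Gini = 1 - 0.5312 = 0.4688, which rounds to 0.469.

0.469


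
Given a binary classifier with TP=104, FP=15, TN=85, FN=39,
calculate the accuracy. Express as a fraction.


Accuracy = (TP + TN) / (TP + TN + FP + FN) = (104 + 85) / 243 = 7/9.

7/9


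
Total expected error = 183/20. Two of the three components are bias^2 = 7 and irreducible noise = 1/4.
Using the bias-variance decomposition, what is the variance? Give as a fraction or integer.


Total error = bias^2 + variance + irreducible noise. So variance = 183/20 - 7 - 1/4 = 19/10.

19/10


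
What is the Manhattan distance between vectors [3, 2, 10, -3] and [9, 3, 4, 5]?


d = sum of absolute differences: |3-9|=6 + |2-3|=1 + |10-4|=6 + |-3-5|=8 = 21.

21


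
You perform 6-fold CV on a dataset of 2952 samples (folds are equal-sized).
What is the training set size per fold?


Each validation fold has 2952/6 = 492 samples. Training set = 2952 - 492 = 2460.

2460


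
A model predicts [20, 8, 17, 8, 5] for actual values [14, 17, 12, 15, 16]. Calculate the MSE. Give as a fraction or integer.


MSE = (1/5) * ((14-20)^2=36 + (17-8)^2=81 + (12-17)^2=25 + (15-8)^2=49 + (16-5)^2=121). Sum = 312. MSE = 312/5.

312/5


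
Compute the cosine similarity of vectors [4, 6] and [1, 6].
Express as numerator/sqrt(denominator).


dot = 40. |a|^2 = 52, |b|^2 = 37. cos = 40/sqrt(1924).

40/sqrt(1924)


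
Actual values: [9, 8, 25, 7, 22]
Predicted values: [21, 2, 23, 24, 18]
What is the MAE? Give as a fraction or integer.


MAE = (1/5) * (|9-21|=12 + |8-2|=6 + |25-23|=2 + |7-24|=17 + |22-18|=4). Sum = 41. MAE = 41/5.

41/5


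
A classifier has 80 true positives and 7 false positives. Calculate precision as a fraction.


Precision = TP / (TP + FP) = 80 / 87 = 80/87.

80/87


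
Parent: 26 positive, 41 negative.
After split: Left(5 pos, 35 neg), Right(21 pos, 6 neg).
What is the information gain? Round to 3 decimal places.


H(parent) = 0.9635. H(left) = 0.5436, H(right) = 0.7642. Weighted = (40/67)*0.5436 + (27/67)*0.7642 = 0.6325. IG = 0.9635 - 0.6325 = 0.3310, which rounds to 0.331.

0.331


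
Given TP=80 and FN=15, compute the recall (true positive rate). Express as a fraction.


Recall = TP / (TP + FN) = 80 / 95 = 16/19.

16/19


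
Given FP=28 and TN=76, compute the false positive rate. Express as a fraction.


FPR = FP / (FP + TN) = 28 / 104 = 7/26.

7/26


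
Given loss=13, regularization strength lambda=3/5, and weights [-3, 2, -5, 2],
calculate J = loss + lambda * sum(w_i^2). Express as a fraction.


L2 sq norm = sum(w^2) = 42. J = 13 + 3/5 * 42 = 191/5.

191/5


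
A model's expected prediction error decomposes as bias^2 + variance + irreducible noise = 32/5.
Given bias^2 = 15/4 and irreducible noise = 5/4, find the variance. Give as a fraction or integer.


Total error = bias^2 + variance + irreducible noise. So variance = 32/5 - 15/4 - 5/4 = 7/5.

7/5


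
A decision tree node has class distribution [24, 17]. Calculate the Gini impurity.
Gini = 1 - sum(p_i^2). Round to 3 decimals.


Total = 41. Proportions: 24/41, 17/41. sum(p_i^2) = 0.5146. Gini = 1 - 0.5146 = 0.4854, which rounds to 0.485.

0.485


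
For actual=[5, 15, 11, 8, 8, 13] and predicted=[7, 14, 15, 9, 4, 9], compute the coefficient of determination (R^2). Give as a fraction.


Mean(y) = 10. SS_res = 54. SS_tot = 68. R^2 = 1 - 54/(68) = 7/34.

7/34


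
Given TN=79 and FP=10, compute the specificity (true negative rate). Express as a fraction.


Specificity = TN / (TN + FP) = 79 / 89 = 79/89.

79/89


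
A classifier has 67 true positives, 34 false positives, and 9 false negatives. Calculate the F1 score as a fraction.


Precision = 67/101 = 67/101. Recall = 67/76 = 67/76. F1 = 2*P*R/(P+R) = 134/177.

134/177


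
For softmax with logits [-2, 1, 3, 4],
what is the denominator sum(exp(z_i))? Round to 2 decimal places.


Denom = e^-2=0.1353 + e^1=2.7183 + e^3=20.0855 + e^4=54.5982. Sum = 77.5373, which rounds to 77.54.

77.54


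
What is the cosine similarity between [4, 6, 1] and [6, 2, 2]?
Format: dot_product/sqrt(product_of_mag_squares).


dot = 38. |a|^2 = 53, |b|^2 = 44. cos = 38/sqrt(2332).

38/sqrt(2332)


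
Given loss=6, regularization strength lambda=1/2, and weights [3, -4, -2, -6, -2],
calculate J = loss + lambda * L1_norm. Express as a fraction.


L1 norm = sum(|w|) = 17. J = 6 + 1/2 * 17 = 29/2.

29/2


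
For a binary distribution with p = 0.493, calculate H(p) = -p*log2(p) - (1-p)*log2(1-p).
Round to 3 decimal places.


H = -0.493*log2(0.493) - 0.507*log2(0.507) = 1.000.

1.000


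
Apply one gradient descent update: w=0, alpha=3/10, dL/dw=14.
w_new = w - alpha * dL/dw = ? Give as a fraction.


w_new = 0 - 3/10 * 14 = 0 - 21/5 = -21/5.

-21/5


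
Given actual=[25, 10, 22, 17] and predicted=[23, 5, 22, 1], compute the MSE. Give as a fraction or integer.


MSE = (1/4) * ((25-23)^2=4 + (10-5)^2=25 + (22-22)^2=0 + (17-1)^2=256). Sum = 285. MSE = 285/4.

285/4


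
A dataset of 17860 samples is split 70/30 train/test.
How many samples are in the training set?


Test set = 17860 * 30% = 5358. Training set = 17860 - 5358 = 12502.

12502


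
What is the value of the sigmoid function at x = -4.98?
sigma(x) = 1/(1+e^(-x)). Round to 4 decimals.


sigma(-4.98) = 1/(1+e^(4.98)) = 1/(1+145.474382) = 1/146.474382 = 0.0068.

0.0068


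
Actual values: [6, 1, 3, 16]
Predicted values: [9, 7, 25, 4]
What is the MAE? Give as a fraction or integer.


MAE = (1/4) * (|6-9|=3 + |1-7|=6 + |3-25|=22 + |16-4|=12). Sum = 43. MAE = 43/4.

43/4


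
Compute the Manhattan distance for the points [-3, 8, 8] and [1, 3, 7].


d = sum of absolute differences: |-3-1|=4 + |8-3|=5 + |8-7|=1 = 10.

10


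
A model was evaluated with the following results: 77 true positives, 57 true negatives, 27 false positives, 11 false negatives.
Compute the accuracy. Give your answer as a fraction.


Accuracy = (TP + TN) / (TP + TN + FP + FN) = (77 + 57) / 172 = 67/86.

67/86


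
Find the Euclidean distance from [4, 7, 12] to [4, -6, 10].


d = sqrt(sum of squared differences). (4-4)^2=0, (7--6)^2=169, (12-10)^2=4. Sum = 173.

sqrt(173)


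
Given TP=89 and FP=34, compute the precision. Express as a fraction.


Precision = TP / (TP + FP) = 89 / 123 = 89/123.

89/123


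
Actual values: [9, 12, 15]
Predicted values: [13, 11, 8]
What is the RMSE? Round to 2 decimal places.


MSE = 22.0000. RMSE = sqrt(22.0000) = 4.69.

4.69


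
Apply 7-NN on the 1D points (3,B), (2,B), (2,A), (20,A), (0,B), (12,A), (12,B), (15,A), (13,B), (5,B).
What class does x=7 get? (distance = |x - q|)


Distances: |3-7|=4, |2-7|=5, |2-7|=5, |20-7|=13, |0-7|=7, |12-7|=5, |12-7|=5, |15-7|=8, |13-7|=6, |5-7|=2. 7 nearest: (5,B), (3,B), (2,A), (12,A), (2,B), (12,B), (13,B). Counts: {'B': 5, 'A': 2}. Majority class: B.

B


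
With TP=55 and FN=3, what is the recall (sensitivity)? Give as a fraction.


Recall = TP / (TP + FN) = 55 / 58 = 55/58.

55/58


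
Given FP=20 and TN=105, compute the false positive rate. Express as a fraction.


FPR = FP / (FP + TN) = 20 / 125 = 4/25.

4/25


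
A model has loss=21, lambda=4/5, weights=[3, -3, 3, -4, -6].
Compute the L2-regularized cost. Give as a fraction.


L2 sq norm = sum(w^2) = 79. J = 21 + 4/5 * 79 = 421/5.

421/5


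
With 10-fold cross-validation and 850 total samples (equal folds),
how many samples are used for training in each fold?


Each validation fold has 850/10 = 85 samples. Training set = 850 - 85 = 765.

765


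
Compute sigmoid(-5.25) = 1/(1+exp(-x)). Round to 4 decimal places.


sigma(-5.25) = 1/(1+e^(5.25)) = 1/(1+190.566268) = 1/191.566268 = 0.0052.

0.0052


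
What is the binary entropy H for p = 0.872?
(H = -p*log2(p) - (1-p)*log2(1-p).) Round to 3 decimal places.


H = -0.872*log2(0.872) - 0.128*log2(0.128) = 0.552.

0.552


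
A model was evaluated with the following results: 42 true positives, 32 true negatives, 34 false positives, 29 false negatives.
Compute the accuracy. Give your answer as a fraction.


Accuracy = (TP + TN) / (TP + TN + FP + FN) = (42 + 32) / 137 = 74/137.

74/137


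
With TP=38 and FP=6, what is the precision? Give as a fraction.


Precision = TP / (TP + FP) = 38 / 44 = 19/22.

19/22


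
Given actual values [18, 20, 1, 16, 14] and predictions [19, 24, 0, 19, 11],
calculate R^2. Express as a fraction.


Mean(y) = 69/5. SS_res = 36. SS_tot = 1124/5. R^2 = 1 - 36/(1124/5) = 236/281.

236/281


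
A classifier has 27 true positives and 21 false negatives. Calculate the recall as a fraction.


Recall = TP / (TP + FN) = 27 / 48 = 9/16.

9/16


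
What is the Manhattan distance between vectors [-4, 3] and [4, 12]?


d = sum of absolute differences: |-4-4|=8 + |3-12|=9 = 17.

17


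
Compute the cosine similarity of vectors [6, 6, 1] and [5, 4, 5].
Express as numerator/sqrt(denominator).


dot = 59. |a|^2 = 73, |b|^2 = 66. cos = 59/sqrt(4818).

59/sqrt(4818)


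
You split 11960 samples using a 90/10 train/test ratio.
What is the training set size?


Test set = 11960 * 10% = 1196. Training set = 11960 - 1196 = 10764.

10764


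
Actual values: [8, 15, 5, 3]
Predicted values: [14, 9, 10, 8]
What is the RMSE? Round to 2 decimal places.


MSE = 30.5000. RMSE = sqrt(30.5000) = 5.52.

5.52


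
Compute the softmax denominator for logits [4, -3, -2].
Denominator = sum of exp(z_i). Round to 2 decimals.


Denom = e^4=54.5982 + e^-3=0.0498 + e^-2=0.1353. Sum = 54.7833, which rounds to 54.78.

54.78


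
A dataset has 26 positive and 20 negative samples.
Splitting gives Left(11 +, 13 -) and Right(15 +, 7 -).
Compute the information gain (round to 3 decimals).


H(parent) = 0.9877. H(left) = 0.9950, H(right) = 0.9024. Weighted = (24/46)*0.9950 + (22/46)*0.9024 = 0.9507. IG = 0.9877 - 0.9507 = 0.0370, which rounds to 0.037.

0.037


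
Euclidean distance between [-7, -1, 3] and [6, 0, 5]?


d = sqrt(sum of squared differences). (-7-6)^2=169, (-1-0)^2=1, (3-5)^2=4. Sum = 174.

sqrt(174)


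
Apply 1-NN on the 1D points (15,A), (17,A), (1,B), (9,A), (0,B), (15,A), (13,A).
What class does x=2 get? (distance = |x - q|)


Distances: |15-2|=13, |17-2|=15, |1-2|=1, |9-2|=7, |0-2|=2, |15-2|=13, |13-2|=11. 1 nearest: (1,B). Counts: {'B': 1}. Majority class: B.

B


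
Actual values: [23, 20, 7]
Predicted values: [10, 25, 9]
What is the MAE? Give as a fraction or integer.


MAE = (1/3) * (|23-10|=13 + |20-25|=5 + |7-9|=2). Sum = 20. MAE = 20/3.

20/3


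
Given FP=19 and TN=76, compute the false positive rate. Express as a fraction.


FPR = FP / (FP + TN) = 19 / 95 = 1/5.

1/5


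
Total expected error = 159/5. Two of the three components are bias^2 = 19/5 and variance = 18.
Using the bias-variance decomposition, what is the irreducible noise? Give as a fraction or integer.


Total error = bias^2 + variance + irreducible noise. So irreducible noise = 159/5 - 19/5 - 18 = 10.

10


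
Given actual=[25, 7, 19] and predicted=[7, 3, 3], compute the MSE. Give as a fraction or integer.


MSE = (1/3) * ((25-7)^2=324 + (7-3)^2=16 + (19-3)^2=256). Sum = 596. MSE = 596/3.

596/3


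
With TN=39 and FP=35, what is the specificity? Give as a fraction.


Specificity = TN / (TN + FP) = 39 / 74 = 39/74.

39/74


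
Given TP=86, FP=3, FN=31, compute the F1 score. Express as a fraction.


Precision = 86/89 = 86/89. Recall = 86/117 = 86/117. F1 = 2*P*R/(P+R) = 86/103.

86/103


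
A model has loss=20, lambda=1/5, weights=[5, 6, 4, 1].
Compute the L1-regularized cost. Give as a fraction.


L1 norm = sum(|w|) = 16. J = 20 + 1/5 * 16 = 116/5.

116/5


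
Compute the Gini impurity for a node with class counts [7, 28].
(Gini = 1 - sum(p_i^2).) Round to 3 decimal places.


Total = 35. Proportions: 7/35, 28/35. sum(p_i^2) = 0.6800. Gini = 1 - 0.6800 = 0.3200, which rounds to 0.320.

0.320


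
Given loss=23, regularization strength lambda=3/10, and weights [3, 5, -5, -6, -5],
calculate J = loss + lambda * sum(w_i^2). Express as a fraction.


L2 sq norm = sum(w^2) = 120. J = 23 + 3/10 * 120 = 59.

59


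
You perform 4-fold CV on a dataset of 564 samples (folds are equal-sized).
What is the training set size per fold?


Each validation fold has 564/4 = 141 samples. Training set = 564 - 141 = 423.

423


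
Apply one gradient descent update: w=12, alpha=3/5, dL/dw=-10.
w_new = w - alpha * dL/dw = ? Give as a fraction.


w_new = 12 - 3/5 * -10 = 12 - -6 = 18.

18


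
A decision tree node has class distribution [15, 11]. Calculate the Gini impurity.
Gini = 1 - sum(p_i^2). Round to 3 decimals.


Total = 26. Proportions: 15/26, 11/26. sum(p_i^2) = 0.5118. Gini = 1 - 0.5118 = 0.4882, which rounds to 0.488.

0.488


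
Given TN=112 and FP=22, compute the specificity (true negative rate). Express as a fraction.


Specificity = TN / (TN + FP) = 112 / 134 = 56/67.

56/67


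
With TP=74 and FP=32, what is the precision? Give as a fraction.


Precision = TP / (TP + FP) = 74 / 106 = 37/53.

37/53


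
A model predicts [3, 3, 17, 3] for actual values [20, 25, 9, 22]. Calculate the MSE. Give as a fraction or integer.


MSE = (1/4) * ((20-3)^2=289 + (25-3)^2=484 + (9-17)^2=64 + (22-3)^2=361). Sum = 1198. MSE = 599/2.

599/2


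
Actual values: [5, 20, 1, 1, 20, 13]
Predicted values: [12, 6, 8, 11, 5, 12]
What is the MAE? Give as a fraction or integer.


MAE = (1/6) * (|5-12|=7 + |20-6|=14 + |1-8|=7 + |1-11|=10 + |20-5|=15 + |13-12|=1). Sum = 54. MAE = 9.

9


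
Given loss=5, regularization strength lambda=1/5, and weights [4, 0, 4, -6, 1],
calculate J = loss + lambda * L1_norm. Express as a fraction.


L1 norm = sum(|w|) = 15. J = 5 + 1/5 * 15 = 8.

8


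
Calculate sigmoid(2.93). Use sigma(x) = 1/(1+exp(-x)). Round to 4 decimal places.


sigma(2.93) = 1/(1+e^(-2.93)) = 1/(1+0.053397) = 1/1.053397 = 0.9493.

0.9493


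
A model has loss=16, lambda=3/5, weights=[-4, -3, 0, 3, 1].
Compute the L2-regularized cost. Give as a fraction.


L2 sq norm = sum(w^2) = 35. J = 16 + 3/5 * 35 = 37.

37


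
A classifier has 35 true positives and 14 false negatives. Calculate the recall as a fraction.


Recall = TP / (TP + FN) = 35 / 49 = 5/7.

5/7


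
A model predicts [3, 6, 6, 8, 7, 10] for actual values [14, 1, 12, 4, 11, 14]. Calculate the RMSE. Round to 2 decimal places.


MSE = 38.3333. RMSE = sqrt(38.3333) = 6.19.

6.19


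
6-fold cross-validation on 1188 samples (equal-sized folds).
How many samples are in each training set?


Each validation fold has 1188/6 = 198 samples. Training set = 1188 - 198 = 990.

990


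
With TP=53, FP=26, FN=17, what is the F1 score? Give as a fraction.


Precision = 53/79 = 53/79. Recall = 53/70 = 53/70. F1 = 2*P*R/(P+R) = 106/149.

106/149


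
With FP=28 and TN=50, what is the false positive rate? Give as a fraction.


FPR = FP / (FP + TN) = 28 / 78 = 14/39.

14/39


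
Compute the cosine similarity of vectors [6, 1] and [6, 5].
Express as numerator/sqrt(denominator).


dot = 41. |a|^2 = 37, |b|^2 = 61. cos = 41/sqrt(2257).

41/sqrt(2257)


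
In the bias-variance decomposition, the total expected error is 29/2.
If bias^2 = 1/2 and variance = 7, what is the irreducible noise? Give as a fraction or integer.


Total error = bias^2 + variance + irreducible noise. So irreducible noise = 29/2 - 1/2 - 7 = 7.

7


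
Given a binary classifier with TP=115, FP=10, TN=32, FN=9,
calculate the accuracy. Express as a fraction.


Accuracy = (TP + TN) / (TP + TN + FP + FN) = (115 + 32) / 166 = 147/166.

147/166


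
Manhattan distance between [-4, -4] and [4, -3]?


d = sum of absolute differences: |-4-4|=8 + |-4--3|=1 = 9.

9


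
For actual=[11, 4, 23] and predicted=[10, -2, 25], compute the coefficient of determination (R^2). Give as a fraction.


Mean(y) = 38/3. SS_res = 41. SS_tot = 554/3. R^2 = 1 - 41/(554/3) = 431/554.

431/554


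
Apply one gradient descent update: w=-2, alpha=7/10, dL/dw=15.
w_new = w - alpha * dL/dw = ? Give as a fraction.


w_new = -2 - 7/10 * 15 = -2 - 21/2 = -25/2.

-25/2


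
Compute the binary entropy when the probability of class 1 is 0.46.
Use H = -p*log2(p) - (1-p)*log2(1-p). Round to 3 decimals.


H = -0.46*log2(0.46) - 0.54*log2(0.54) = 0.995.

0.995


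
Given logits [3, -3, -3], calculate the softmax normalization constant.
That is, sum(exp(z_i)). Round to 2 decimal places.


Denom = e^3=20.0855 + e^-3=0.0498 + e^-3=0.0498. Sum = 20.1851, which rounds to 20.19.

20.19


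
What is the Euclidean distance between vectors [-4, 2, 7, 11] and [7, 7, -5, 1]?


d = sqrt(sum of squared differences). (-4-7)^2=121, (2-7)^2=25, (7--5)^2=144, (11-1)^2=100. Sum = 390.

sqrt(390)


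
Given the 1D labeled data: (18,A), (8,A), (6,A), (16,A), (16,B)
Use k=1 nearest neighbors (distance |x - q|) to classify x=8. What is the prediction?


Distances: |18-8|=10, |8-8|=0, |6-8|=2, |16-8|=8, |16-8|=8. 1 nearest: (8,A). Counts: {'A': 1}. Majority class: A.

A


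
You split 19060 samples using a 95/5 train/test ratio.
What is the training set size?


Test set = 19060 * 5% = 953. Training set = 19060 - 953 = 18107.

18107


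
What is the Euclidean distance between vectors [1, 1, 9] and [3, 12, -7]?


d = sqrt(sum of squared differences). (1-3)^2=4, (1-12)^2=121, (9--7)^2=256. Sum = 381.

sqrt(381)


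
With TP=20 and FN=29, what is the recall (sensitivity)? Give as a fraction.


Recall = TP / (TP + FN) = 20 / 49 = 20/49.

20/49


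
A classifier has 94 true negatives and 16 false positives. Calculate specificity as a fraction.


Specificity = TN / (TN + FP) = 94 / 110 = 47/55.

47/55


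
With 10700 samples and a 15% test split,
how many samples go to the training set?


Test set = 10700 * 15% = 1605. Training set = 10700 - 1605 = 9095.

9095


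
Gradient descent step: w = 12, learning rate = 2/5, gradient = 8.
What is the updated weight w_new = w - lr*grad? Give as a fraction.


w_new = 12 - 2/5 * 8 = 12 - 16/5 = 44/5.

44/5


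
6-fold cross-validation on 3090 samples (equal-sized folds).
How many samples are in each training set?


Each validation fold has 3090/6 = 515 samples. Training set = 3090 - 515 = 2575.

2575


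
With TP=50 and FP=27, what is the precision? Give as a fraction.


Precision = TP / (TP + FP) = 50 / 77 = 50/77.

50/77


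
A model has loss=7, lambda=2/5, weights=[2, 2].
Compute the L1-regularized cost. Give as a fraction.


L1 norm = sum(|w|) = 4. J = 7 + 2/5 * 4 = 43/5.

43/5


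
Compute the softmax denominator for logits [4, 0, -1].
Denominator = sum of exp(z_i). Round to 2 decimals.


Denom = e^4=54.5982 + e^0=1.0000 + e^-1=0.3679. Sum = 55.9661, which rounds to 55.97.

55.97


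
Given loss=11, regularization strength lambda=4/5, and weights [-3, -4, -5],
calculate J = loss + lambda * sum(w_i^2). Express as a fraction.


L2 sq norm = sum(w^2) = 50. J = 11 + 4/5 * 50 = 51.

51


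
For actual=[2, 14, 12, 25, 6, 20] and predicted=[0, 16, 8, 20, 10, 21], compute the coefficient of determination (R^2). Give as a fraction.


Mean(y) = 79/6. SS_res = 66. SS_tot = 2189/6. R^2 = 1 - 66/(2189/6) = 163/199.

163/199


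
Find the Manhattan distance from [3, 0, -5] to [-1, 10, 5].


d = sum of absolute differences: |3--1|=4 + |0-10|=10 + |-5-5|=10 = 24.

24


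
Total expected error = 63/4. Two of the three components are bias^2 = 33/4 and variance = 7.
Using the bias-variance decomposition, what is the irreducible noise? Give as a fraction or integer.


Total error = bias^2 + variance + irreducible noise. So irreducible noise = 63/4 - 33/4 - 7 = 1/2.

1/2


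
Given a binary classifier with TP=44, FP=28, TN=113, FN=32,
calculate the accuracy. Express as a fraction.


Accuracy = (TP + TN) / (TP + TN + FP + FN) = (44 + 113) / 217 = 157/217.

157/217


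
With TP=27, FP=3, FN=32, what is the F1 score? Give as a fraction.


Precision = 27/30 = 9/10. Recall = 27/59 = 27/59. F1 = 2*P*R/(P+R) = 54/89.

54/89


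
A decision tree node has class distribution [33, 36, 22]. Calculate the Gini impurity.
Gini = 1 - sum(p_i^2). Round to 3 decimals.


Total = 91. Proportions: 33/91, 36/91, 22/91. sum(p_i^2) = 0.3465. Gini = 1 - 0.3465 = 0.6535, which rounds to 0.654.

0.654


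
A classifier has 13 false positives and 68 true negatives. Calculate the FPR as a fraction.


FPR = FP / (FP + TN) = 13 / 81 = 13/81.

13/81


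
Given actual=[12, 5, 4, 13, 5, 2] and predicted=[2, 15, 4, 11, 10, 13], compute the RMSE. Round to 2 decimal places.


MSE = 58.3333. RMSE = sqrt(58.3333) = 7.64.

7.64


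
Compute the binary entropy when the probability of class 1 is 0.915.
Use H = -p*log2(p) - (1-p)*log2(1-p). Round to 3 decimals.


H = -0.915*log2(0.915) - 0.085*log2(0.085) = 0.420.

0.420


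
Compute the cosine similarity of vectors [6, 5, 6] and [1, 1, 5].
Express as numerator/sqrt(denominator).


dot = 41. |a|^2 = 97, |b|^2 = 27. cos = 41/sqrt(2619).

41/sqrt(2619)
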